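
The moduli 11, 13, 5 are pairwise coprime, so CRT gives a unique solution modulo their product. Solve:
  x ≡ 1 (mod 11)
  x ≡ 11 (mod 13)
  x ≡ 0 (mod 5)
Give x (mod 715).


Moduli 11, 13, 5 are pairwise coprime; by CRT there is a unique solution modulo M = 11 · 13 · 5 = 715.
Solve pairwise, accumulating the modulus:
  Start with x ≡ 1 (mod 11).
  Combine with x ≡ 11 (mod 13): since gcd(11, 13) = 1, we get a unique residue mod 143.
    Write x = 1 + 11·t and substitute into x ≡ 11 (mod 13): 11·t ≡ 11 − 1 = 10 (mod 13).
    The inverse of 11 mod 13 is 6 (since 11·6 = 66 = 5·13 + 1), so t ≡ 6·10 = 60 ≡ 8 (mod 13).
    Then x = 1 + 11·8 = 89, valid modulo lcm(11, 13) = 143: x ≡ 89 (mod 143).
  Combine with x ≡ 0 (mod 5): since gcd(143, 5) = 1, we get a unique residue mod 715.
    Write x = 89 + 143·t and substitute into x ≡ 0 (mod 5): 143·t ≡ 0 − 89 = -89 (mod 5).
    Reduce coefficients mod 5: 3·t ≡ 1 (mod 5).
    The inverse of 3 mod 5 is 2 (since 3·2 = 6 = 1·5 + 1), so t ≡ 2·1 = 2 ≡ 2 (mod 5).
    Then x = 89 + 143·2 = 375, valid modulo lcm(143, 5) = 715: x ≡ 375 (mod 715).
Verify: 375 mod 11 = 1 ✓, 375 mod 13 = 11 ✓, 375 mod 5 = 0 ✓.

x ≡ 375 (mod 715).


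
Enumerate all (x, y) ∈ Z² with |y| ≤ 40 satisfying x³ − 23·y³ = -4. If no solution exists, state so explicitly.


The equation is x³ - 23y³ = -4. For fixed y, x³ = 23·y³ − 4, so a solution requires the RHS to be a perfect cube.
Strategy: iterate y from -40 to 40, compute RHS = 23·y³ − 4, and check whether it is a (positive or negative) perfect cube.
Check small values of y:
  y = 0: RHS = -4 is not a perfect cube.
  y = 1: RHS = 19 is not a perfect cube.
  y = -1: RHS = -27 = (-3)³ ⇒ x = -3 works.
  y = 2: RHS = 180 is not a perfect cube.
  y = -2: RHS = -188 is not a perfect cube.
  y = 3: RHS = 617 is not a perfect cube.
  y = -3: RHS = -625 is not a perfect cube.
Continuing the search up to |y| = 40 finds no further solutions beyond those listed.
Collected solutions: (-3, -1).

Solutions (with |y| ≤ 40): (-3, -1).


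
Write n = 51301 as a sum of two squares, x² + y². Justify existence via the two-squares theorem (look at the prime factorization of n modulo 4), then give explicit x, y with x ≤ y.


Step 1: Factor n = 51301 = 29^2 · 61.
Step 2: Check the mod-4 condition on each prime factor: 29 ≡ 1 (mod 4), exponent 2; 61 ≡ 1 (mod 4), exponent 1.
All primes ≡ 3 (mod 4) appear to even exponent (or don't appear), so by the two-squares theorem n IS expressible as a sum of two squares.
Step 3: Build a representation. Here n = 29 · 29 · 61 is a product of primes ≡ 1 (mod 4). Each prime p ≡ 1 (mod 4) is itself a sum of two squares; find a² by testing p − a² for a perfect square:
  29: 29 − 1² = 28, 29 − 2² = 25 = 5² ⇒ 29 = 2² + 5².
  61: 61 − 1² = 60, 61 − 2² = 57, 61 − 3² = 52, 61 − 4² = 45, 61 − 5² = 36 = 6² ⇒ 61 = 5² + 6².
  Combine using the Brahmagupta–Fibonacci identity (a² + b²)(c² + d²) = (ac − bd)² + (ad + bc)² = (ac + bd)² + (ad − bc)²:
  29 · 29 = 841: from (2² + 5²)(2² + 5²), take (2·2 − 5·5, 2·5 + 5·2) = (4 − 25, 10 + 10) = (-21, 20); dropping signs (only squares matter) gives (21, 20); check 21² + 20² = 441 + 400 = 841 ✓.
  841 · 61 = 51301: from (21² + 20²)(5² + 6²), take (21·5 − 20·6, 21·6 + 20·5) = (105 − 120, 126 + 100) = (-15, 226); dropping signs (only squares matter) gives (15, 226); check 15² + 226² = 225 + 51076 = 51301 ✓.
Step 4: Order so x ≤ y and verify: 15² + 226² = 225 + 51076 = 51301 = n. ✓

n = 51301 = 15² + 226² (one valid representation with x ≤ y).


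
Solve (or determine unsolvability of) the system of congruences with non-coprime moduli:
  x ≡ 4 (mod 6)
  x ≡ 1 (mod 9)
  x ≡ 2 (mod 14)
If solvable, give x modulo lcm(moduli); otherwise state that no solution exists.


Moduli 6, 9, 14 are not pairwise coprime, so CRT works modulo lcm(m_i) when all pairwise compatibility conditions hold.
Pairwise compatibility: gcd(m_i, m_j) must divide a_i - a_j for every pair.
Merge one congruence at a time:
  Start: x ≡ 4 (mod 6).
  Combine with x ≡ 1 (mod 9): gcd(6, 9) = 3; 1 - 4 = -3, which IS divisible by 3, so compatible.
    Write x = 4 + 6·t and substitute into x ≡ 1 (mod 9): 6·t ≡ 1 − 4 = -3 (mod 9).
    Divide the congruence (and modulus) by g = 3: 2·t ≡ -1 (mod 3).
    Reduce coefficients mod 3: 2·t ≡ 2 (mod 3).
    The inverse of 2 mod 3 is 2 (since 2·2 = 4 = 1·3 + 1), so t ≡ 2·2 = 4 ≡ 1 (mod 3).
    Then x = 4 + 6·1 = 10, valid modulo lcm(6, 9) = 18: x ≡ 10 (mod 18).
  Combine with x ≡ 2 (mod 14): gcd(18, 14) = 2; 2 - 10 = -8, which IS divisible by 2, so compatible.
    Write x = 10 + 18·t and substitute into x ≡ 2 (mod 14): 18·t ≡ 2 − 10 = -8 (mod 14).
    Divide the congruence (and modulus) by g = 2: 9·t ≡ -4 (mod 7).
    Reduce coefficients mod 7: 2·t ≡ 3 (mod 7).
    The inverse of 2 mod 7 is 4 (since 2·4 = 8 = 1·7 + 1), so t ≡ 4·3 = 12 ≡ 5 (mod 7).
    Then x = 10 + 18·5 = 100, valid modulo lcm(18, 14) = 126: x ≡ 100 (mod 126).
Verify: 100 mod 6 = 4, 100 mod 9 = 1, 100 mod 14 = 2.

x ≡ 100 (mod 126).


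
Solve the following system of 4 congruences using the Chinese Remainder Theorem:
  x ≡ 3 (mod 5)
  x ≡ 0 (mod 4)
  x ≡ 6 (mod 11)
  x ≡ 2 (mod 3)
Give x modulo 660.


Product of moduli M = 5 · 4 · 11 · 3 = 660.
Merge one congruence at a time:
  Start: x ≡ 3 (mod 5).
  Combine with x ≡ 0 (mod 4); new modulus lcm = 20.
    Write x = 3 + 5·t and substitute into x ≡ 0 (mod 4): 5·t ≡ 0 − 3 = -3 (mod 4).
    Reduce coefficients mod 4: 1·t ≡ 1 (mod 4).
    So t ≡ 1 (mod 4).
    Then x = 3 + 5·1 = 8, valid modulo lcm(5, 4) = 20: x ≡ 8 (mod 20).
  Combine with x ≡ 6 (mod 11); new modulus lcm = 220.
    Write x = 8 + 20·t and substitute into x ≡ 6 (mod 11): 20·t ≡ 6 − 8 = -2 (mod 11).
    Reduce coefficients mod 11: 9·t ≡ 9 (mod 11).
    The inverse of 9 mod 11 is 5 (since 9·5 = 45 = 4·11 + 1), so t ≡ 5·9 = 45 ≡ 1 (mod 11).
    Then x = 8 + 20·1 = 28, valid modulo lcm(20, 11) = 220: x ≡ 28 (mod 220).
  Combine with x ≡ 2 (mod 3); new modulus lcm = 660.
    Write x = 28 + 220·t and substitute into x ≡ 2 (mod 3): 220·t ≡ 2 − 28 = -26 (mod 3).
    Reduce coefficients mod 3: 1·t ≡ 1 (mod 3).
    So t ≡ 1 (mod 3).
    Then x = 28 + 220·1 = 248, valid modulo lcm(220, 3) = 660: x ≡ 248 (mod 660).
Verify against each original: 248 mod 5 = 3, 248 mod 4 = 0, 248 mod 11 = 6, 248 mod 3 = 2.

x ≡ 248 (mod 660).


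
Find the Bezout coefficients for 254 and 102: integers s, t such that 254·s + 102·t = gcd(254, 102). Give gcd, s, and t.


Euclidean algorithm on (254, 102) — divide until remainder is 0:
  254 = 2 · 102 + 50
  102 = 2 · 50 + 2
  50 = 25 · 2 + 0
gcd(254, 102) = 2.
Track Bezout coefficients alongside the remainders: start with r₀ = 254 = a·1 + b·0 (s = 1, t = 0) and r₁ = 102 = a·0 + b·1 (s = 0, t = 1); each new remainder r_{k+1} = r_{k-1} − q_k·r_k inherits s_{k+1} = s_{k-1} − q_k·s_k, t_{k+1} = t_{k-1} − q_k·t_k, so r_k = a·s_k + b·t_k at every step:
  q = 2: r = 50, s = 1 − 2·0 = 1, t = 0 − 2·1 = -2  (check: 254·1 + 102·(-2) = 50)
  q = 2: r = 2, s = 0 − 2·1 = -2, t = 1 − 2·(-2) = 5  (check: 254·(-2) + 102·5 = 2)
The row with r = 2 (the gcd) gives the Bezout coefficients s = -2, t = 5.
Result: 254 · (-2) + 102 · (5) = 2.

gcd(254, 102) = 2; s = -2, t = 5 (check: 254·(-2) + 102·5 = 2).


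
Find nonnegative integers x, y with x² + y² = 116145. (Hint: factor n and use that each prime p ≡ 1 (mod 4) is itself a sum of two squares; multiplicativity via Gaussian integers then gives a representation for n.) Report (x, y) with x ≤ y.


Step 1: Factor n = 116145 = 3^2 · 5 · 29 · 89.
Step 2: Check the mod-4 condition on each prime factor: 3 ≡ 3 (mod 4), exponent 2 (must be even); 5 ≡ 1 (mod 4), exponent 1; 29 ≡ 1 (mod 4), exponent 1; 89 ≡ 1 (mod 4), exponent 1.
All primes ≡ 3 (mod 4) appear to even exponent (or don't appear), so by the two-squares theorem n IS expressible as a sum of two squares.
Step 3: Build a representation. Group n = k² · m with k = 3 and m = 5 · 29 · 89 = 12905 (a product of primes ≡ 1 (mod 4)); a representation of m scales to one of n via (k·x)² + (k·y)² = k²(x² + y²). Each prime p ≡ 1 (mod 4) is itself a sum of two squares; find a² by testing p − a² for a perfect square:
  5: 5 − 1² = 4 = 2² ⇒ 5 = 1² + 2².
  29: 29 − 1² = 28, 29 − 2² = 25 = 5² ⇒ 29 = 2² + 5².
  89: 89 − 1² = 88, 89 − 2² = 85, 89 − 3² = 80, 89 − 4² = 73, 89 − 5² = 64 = 8² ⇒ 89 = 5² + 8².
  Combine using the Brahmagupta–Fibonacci identity (a² + b²)(c² + d²) = (ac − bd)² + (ad + bc)² = (ac + bd)² + (ad − bc)²:
  5 · 29 = 145: from (1² + 2²)(2² + 5²), take (1·2 − 2·5, 1·5 + 2·2) = (2 − 10, 5 + 4) = (-8, 9); dropping signs (only squares matter) gives (8, 9); check 8² + 9² = 64 + 81 = 145 ✓.
  145 · 89 = 12905: from (8² + 9²)(5² + 8²), take (8·5 − 9·8, 8·8 + 9·5) = (40 − 72, 64 + 45) = (-32, 109); dropping signs (only squares matter) gives (32, 109); check 32² + 109² = 1024 + 11881 = 12905 ✓.
  Scale by k = 3: (3·32, 3·109) = (96, 327).
Step 4: Order so x ≤ y and verify: 96² + 327² = 9216 + 106929 = 116145 = n. ✓

n = 116145 = 96² + 327² (one valid representation with x ≤ y).


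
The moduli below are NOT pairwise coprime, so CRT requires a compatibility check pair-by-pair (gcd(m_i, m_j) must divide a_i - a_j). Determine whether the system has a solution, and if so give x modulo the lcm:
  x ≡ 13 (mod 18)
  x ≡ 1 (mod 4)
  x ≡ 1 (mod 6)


Moduli 18, 4, 6 are not pairwise coprime, so CRT works modulo lcm(m_i) when all pairwise compatibility conditions hold.
Pairwise compatibility: gcd(m_i, m_j) must divide a_i - a_j for every pair.
Merge one congruence at a time:
  Start: x ≡ 13 (mod 18).
  Combine with x ≡ 1 (mod 4): gcd(18, 4) = 2; 1 - 13 = -12, which IS divisible by 2, so compatible.
    Write x = 13 + 18·t and substitute into x ≡ 1 (mod 4): 18·t ≡ 1 − 13 = -12 (mod 4).
    Divide the congruence (and modulus) by g = 2: 9·t ≡ -6 (mod 2).
    Reduce coefficients mod 2: 1·t ≡ 0 (mod 2).
    So t ≡ 0 (mod 2).
    Then x = 13 + 18·0 = 13, valid modulo lcm(18, 4) = 36: x ≡ 13 (mod 36).
  Combine with x ≡ 1 (mod 6): gcd(36, 6) = 6; 1 - 13 = -12, which IS divisible by 6, so compatible.
    Write x = 13 + 36·t and substitute into x ≡ 1 (mod 6): 36·t ≡ 1 − 13 = -12 (mod 6).
    Divide the congruence (and modulus) by g = 6: 6·t ≡ -2 (mod 1).
    Modulo 1 every t works; take t = 0.
    Then x = 13 + 36·0 = 13, valid modulo lcm(36, 6) = 36: x ≡ 13 (mod 36).
Verify: 13 mod 18 = 13, 13 mod 4 = 1, 13 mod 6 = 1.

x ≡ 13 (mod 36).


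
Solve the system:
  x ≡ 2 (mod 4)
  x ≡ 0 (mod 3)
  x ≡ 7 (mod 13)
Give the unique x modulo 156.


Moduli 4, 3, 13 are pairwise coprime; by CRT there is a unique solution modulo M = 4 · 3 · 13 = 156.
Solve pairwise, accumulating the modulus:
  Start with x ≡ 2 (mod 4).
  Combine with x ≡ 0 (mod 3): since gcd(4, 3) = 1, we get a unique residue mod 12.
    Write x = 2 + 4·t and substitute into x ≡ 0 (mod 3): 4·t ≡ 0 − 2 = -2 (mod 3).
    Reduce coefficients mod 3: 1·t ≡ 1 (mod 3).
    So t ≡ 1 (mod 3).
    Then x = 2 + 4·1 = 6, valid modulo lcm(4, 3) = 12: x ≡ 6 (mod 12).
  Combine with x ≡ 7 (mod 13): since gcd(12, 13) = 1, we get a unique residue mod 156.
    Write x = 6 + 12·t and substitute into x ≡ 7 (mod 13): 12·t ≡ 7 − 6 = 1 (mod 13).
    The inverse of 12 mod 13 is 12 (since 12·12 = 144 = 11·13 + 1), so t ≡ 12·1 = 12 ≡ 12 (mod 13).
    Then x = 6 + 12·12 = 150, valid modulo lcm(12, 13) = 156: x ≡ 150 (mod 156).
Verify: 150 mod 4 = 2 ✓, 150 mod 3 = 0 ✓, 150 mod 13 = 7 ✓.

x ≡ 150 (mod 156).


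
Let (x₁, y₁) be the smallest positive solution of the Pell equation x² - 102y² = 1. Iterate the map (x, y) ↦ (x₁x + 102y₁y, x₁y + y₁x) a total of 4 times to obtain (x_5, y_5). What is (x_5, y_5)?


Step 1: Find the fundamental solution (x₁, y₁) of x² - 102y² = 1.
  Expand √102 as a continued fraction. a₀ = ⌊√102⌋ = 10; iterate m_{k+1} = d_k·a_k − m_k, d_{k+1} = (102 − m_{k+1}²)/d_k, a_{k+1} = ⌊(a₀ + m_{k+1})/d_{k+1}⌋ (starting m₀ = 0, d₀ = 1), with convergents p_k = a_k·p_{k-1} + p_{k-2}, q_k = a_k·q_{k-1} + q_{k-2} (p₋₁ = 1, q₋₁ = 0):
  k = 0: a₀ = 10; p₀/q₀ = 10/1; p₀² − 102·q₀² = 100 − 102 = -2.
  k = 1: m = 10, d = 2, a = ⌊(10 + 10)/2⌋ = 10; p/q = (10·10 + 1)/(10·1 + 0) = 101/10; p² − 102·q² = 10201 − 10200 = 1.
  The first convergent with p² − 102·q² = 1 gives the fundamental solution (x₁, y₁) = (101, 10).
Step 2: Apply the recurrence (x_{n+1}, y_{n+1}) = (x₁x_n + 102y₁y_n, x₁y_n + y₁x_n) repeatedly.
  From (x_1, y_1) = (101, 10): x_2 = 101·101 + 102·10·10 = 20401; y_2 = 101·10 + 10·101 = 2020.
  From (x_2, y_2) = (20401, 2020): x_3 = 101·20401 + 102·10·2020 = 4120901; y_3 = 101·2020 + 10·20401 = 408030.
  From (x_3, y_3) = (4120901, 408030): x_4 = 101·4120901 + 102·10·408030 = 832401601; y_4 = 101·408030 + 10·4120901 = 82420040.
  From (x_4, y_4) = (832401601, 82420040): x_5 = 101·832401601 + 102·10·82420040 = 168141002501; y_5 = 101·82420040 + 10·832401601 = 16648440050.
Step 3: Verify x_5² - 102·y_5² = 28271396722041288255001 - 28271396722041288255000 = 1 (should be 1). ✓

(x_1, y_1) = (101, 10); (x_5, y_5) = (168141002501, 16648440050).


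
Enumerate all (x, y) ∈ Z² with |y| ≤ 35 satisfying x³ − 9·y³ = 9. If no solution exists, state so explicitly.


The equation is x³ - 9y³ = 9. For fixed y, x³ = 9·y³ + 9, so a solution requires the RHS to be a perfect cube.
Strategy: iterate y from -35 to 35, compute RHS = 9·y³ + 9, and check whether it is a (positive or negative) perfect cube.
Check small values of y:
  y = 0: RHS = 9 is not a perfect cube.
  y = 1: RHS = 18 is not a perfect cube.
  y = -1: RHS = 0 = (0)³ ⇒ x = 0 works.
  y = 2: RHS = 81 is not a perfect cube.
  y = -2: RHS = -63 is not a perfect cube.
  y = 3: RHS = 252 is not a perfect cube.
  y = -3: RHS = -234 is not a perfect cube.
Continuing the search up to |y| = 35 finds no further solutions beyond those listed.
Collected solutions: (0, -1).

Solutions (with |y| ≤ 35): (0, -1).


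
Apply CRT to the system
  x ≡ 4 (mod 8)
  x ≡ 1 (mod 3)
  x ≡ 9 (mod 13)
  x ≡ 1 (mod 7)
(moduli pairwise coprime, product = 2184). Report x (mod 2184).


Product of moduli M = 8 · 3 · 13 · 7 = 2184.
Merge one congruence at a time:
  Start: x ≡ 4 (mod 8).
  Combine with x ≡ 1 (mod 3); new modulus lcm = 24.
    Write x = 4 + 8·t and substitute into x ≡ 1 (mod 3): 8·t ≡ 1 − 4 = -3 (mod 3).
    Reduce coefficients mod 3: 2·t ≡ 0 (mod 3).
    The inverse of 2 mod 3 is 2 (since 2·2 = 4 = 1·3 + 1), so t ≡ 2·0 = 0 ≡ 0 (mod 3).
    Then x = 4 + 8·0 = 4, valid modulo lcm(8, 3) = 24: x ≡ 4 (mod 24).
  Combine with x ≡ 9 (mod 13); new modulus lcm = 312.
    Write x = 4 + 24·t and substitute into x ≡ 9 (mod 13): 24·t ≡ 9 − 4 = 5 (mod 13).
    Reduce coefficients mod 13: 11·t ≡ 5 (mod 13).
    The inverse of 11 mod 13 is 6 (since 11·6 = 66 = 5·13 + 1), so t ≡ 6·5 = 30 ≡ 4 (mod 13).
    Then x = 4 + 24·4 = 100, valid modulo lcm(24, 13) = 312: x ≡ 100 (mod 312).
  Combine with x ≡ 1 (mod 7); new modulus lcm = 2184.
    Write x = 100 + 312·t and substitute into x ≡ 1 (mod 7): 312·t ≡ 1 − 100 = -99 (mod 7).
    Reduce coefficients mod 7: 4·t ≡ 6 (mod 7).
    The inverse of 4 mod 7 is 2 (since 4·2 = 8 = 1·7 + 1), so t ≡ 2·6 = 12 ≡ 5 (mod 7).
    Then x = 100 + 312·5 = 1660, valid modulo lcm(312, 7) = 2184: x ≡ 1660 (mod 2184).
Verify against each original: 1660 mod 8 = 4, 1660 mod 3 = 1, 1660 mod 13 = 9, 1660 mod 7 = 1.

x ≡ 1660 (mod 2184).


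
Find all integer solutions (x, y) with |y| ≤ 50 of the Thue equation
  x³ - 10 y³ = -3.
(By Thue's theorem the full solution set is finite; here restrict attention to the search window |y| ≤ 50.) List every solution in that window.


The equation is x³ - 10y³ = -3. For fixed y, x³ = 10·y³ − 3, so a solution requires the RHS to be a perfect cube.
Strategy: iterate y from -50 to 50, compute RHS = 10·y³ − 3, and check whether it is a (positive or negative) perfect cube.
Check small values of y:
  y = 0: RHS = -3 is not a perfect cube.
  y = 1: RHS = 7 is not a perfect cube.
  y = -1: RHS = -13 is not a perfect cube.
  y = 2: RHS = 77 is not a perfect cube.
  y = -2: RHS = -83 is not a perfect cube.
  y = 3: RHS = 267 is not a perfect cube.
  y = -3: RHS = -273 is not a perfect cube.
Continuing the search up to |y| = 50 finds no solutions either.
No (x, y) in the scanned range satisfies the equation.

No integer solutions with |y| ≤ 50.


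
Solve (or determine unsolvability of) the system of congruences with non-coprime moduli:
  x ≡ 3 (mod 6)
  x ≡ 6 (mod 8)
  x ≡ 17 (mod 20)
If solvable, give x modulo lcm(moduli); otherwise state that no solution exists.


Moduli 6, 8, 20 are not pairwise coprime, so CRT works modulo lcm(m_i) when all pairwise compatibility conditions hold.
Pairwise compatibility: gcd(m_i, m_j) must divide a_i - a_j for every pair.
Merge one congruence at a time:
  Start: x ≡ 3 (mod 6).
  Combine with x ≡ 6 (mod 8): gcd(6, 8) = 2, and 6 - 3 = 3 is NOT divisible by 2.
    ⇒ system is inconsistent (no integer solution).

No solution (the system is inconsistent).


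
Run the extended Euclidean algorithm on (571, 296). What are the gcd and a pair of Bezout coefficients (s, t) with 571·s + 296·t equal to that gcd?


Euclidean algorithm on (571, 296) — divide until remainder is 0:
  571 = 1 · 296 + 275
  296 = 1 · 275 + 21
  275 = 13 · 21 + 2
  21 = 10 · 2 + 1
  2 = 2 · 1 + 0
gcd(571, 296) = 1.
Track Bezout coefficients alongside the remainders: start with r₀ = 571 = a·1 + b·0 (s = 1, t = 0) and r₁ = 296 = a·0 + b·1 (s = 0, t = 1); each new remainder r_{k+1} = r_{k-1} − q_k·r_k inherits s_{k+1} = s_{k-1} − q_k·s_k, t_{k+1} = t_{k-1} − q_k·t_k, so r_k = a·s_k + b·t_k at every step:
  q = 1: r = 275, s = 1 − 1·0 = 1, t = 0 − 1·1 = -1  (check: 571·1 + 296·(-1) = 275)
  q = 1: r = 21, s = 0 − 1·1 = -1, t = 1 − 1·(-1) = 2  (check: 571·(-1) + 296·2 = 21)
  q = 13: r = 2, s = 1 − 13·(-1) = 14, t = -1 − 13·2 = -27  (check: 571·14 + 296·(-27) = 2)
  q = 10: r = 1, s = -1 − 10·14 = -141, t = 2 − 10·(-27) = 272  (check: 571·(-141) + 296·272 = 1)
The row with r = 1 (the gcd) gives the Bezout coefficients s = -141, t = 272.
Result: 571 · (-141) + 296 · (272) = 1.

gcd(571, 296) = 1; s = -141, t = 272 (check: 571·(-141) + 296·272 = 1).


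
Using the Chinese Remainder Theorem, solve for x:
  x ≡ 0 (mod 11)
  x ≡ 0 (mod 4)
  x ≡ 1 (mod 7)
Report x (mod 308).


Moduli 11, 4, 7 are pairwise coprime; by CRT there is a unique solution modulo M = 11 · 4 · 7 = 308.
Solve pairwise, accumulating the modulus:
  Start with x ≡ 0 (mod 11).
  Combine with x ≡ 0 (mod 4): since gcd(11, 4) = 1, we get a unique residue mod 44.
    Write x = 0 + 11·t and substitute into x ≡ 0 (mod 4): 11·t ≡ 0 − 0 = 0 (mod 4).
    Reduce coefficients mod 4: 3·t ≡ 0 (mod 4).
    The inverse of 3 mod 4 is 3 (since 3·3 = 9 = 2·4 + 1), so t ≡ 3·0 = 0 ≡ 0 (mod 4).
    Then x = 0 + 11·0 = 0, valid modulo lcm(11, 4) = 44: x ≡ 0 (mod 44).
  Combine with x ≡ 1 (mod 7): since gcd(44, 7) = 1, we get a unique residue mod 308.
    Write x = 0 + 44·t and substitute into x ≡ 1 (mod 7): 44·t ≡ 1 − 0 = 1 (mod 7).
    Reduce coefficients mod 7: 2·t ≡ 1 (mod 7).
    The inverse of 2 mod 7 is 4 (since 2·4 = 8 = 1·7 + 1), so t ≡ 4·1 = 4 ≡ 4 (mod 7).
    Then x = 0 + 44·4 = 176, valid modulo lcm(44, 7) = 308: x ≡ 176 (mod 308).
Verify: 176 mod 11 = 0 ✓, 176 mod 4 = 0 ✓, 176 mod 7 = 1 ✓.

x ≡ 176 (mod 308).


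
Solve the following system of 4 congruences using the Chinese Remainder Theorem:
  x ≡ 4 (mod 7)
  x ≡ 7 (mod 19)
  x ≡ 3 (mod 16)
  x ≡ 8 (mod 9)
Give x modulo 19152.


Product of moduli M = 7 · 19 · 16 · 9 = 19152.
Merge one congruence at a time:
  Start: x ≡ 4 (mod 7).
  Combine with x ≡ 7 (mod 19); new modulus lcm = 133.
    Write x = 4 + 7·t and substitute into x ≡ 7 (mod 19): 7·t ≡ 7 − 4 = 3 (mod 19).
    The inverse of 7 mod 19 is 11 (since 7·11 = 77 = 4·19 + 1), so t ≡ 11·3 = 33 ≡ 14 (mod 19).
    Then x = 4 + 7·14 = 102, valid modulo lcm(7, 19) = 133: x ≡ 102 (mod 133).
  Combine with x ≡ 3 (mod 16); new modulus lcm = 2128.
    Write x = 102 + 133·t and substitute into x ≡ 3 (mod 16): 133·t ≡ 3 − 102 = -99 (mod 16).
    Reduce coefficients mod 16: 5·t ≡ 13 (mod 16).
    The inverse of 5 mod 16 is 13 (since 5·13 = 65 = 4·16 + 1), so t ≡ 13·13 = 169 ≡ 9 (mod 16).
    Then x = 102 + 133·9 = 1299, valid modulo lcm(133, 16) = 2128: x ≡ 1299 (mod 2128).
  Combine with x ≡ 8 (mod 9); new modulus lcm = 19152.
    Write x = 1299 + 2128·t and substitute into x ≡ 8 (mod 9): 2128·t ≡ 8 − 1299 = -1291 (mod 9).
    Reduce coefficients mod 9: 4·t ≡ 5 (mod 9).
    The inverse of 4 mod 9 is 7 (since 4·7 = 28 = 3·9 + 1), so t ≡ 7·5 = 35 ≡ 8 (mod 9).
    Then x = 1299 + 2128·8 = 18323, valid modulo lcm(2128, 9) = 19152: x ≡ 18323 (mod 19152).
Verify against each original: 18323 mod 7 = 4, 18323 mod 19 = 7, 18323 mod 16 = 3, 18323 mod 9 = 8.

x ≡ 18323 (mod 19152).


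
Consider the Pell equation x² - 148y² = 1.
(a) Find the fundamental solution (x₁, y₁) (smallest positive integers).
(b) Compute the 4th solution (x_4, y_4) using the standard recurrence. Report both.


Step 1: Find the fundamental solution (x₁, y₁) of x² - 148y² = 1.
  Expand √148 as a continued fraction. a₀ = ⌊√148⌋ = 12; iterate m_{k+1} = d_k·a_k − m_k, d_{k+1} = (148 − m_{k+1}²)/d_k, a_{k+1} = ⌊(a₀ + m_{k+1})/d_{k+1}⌋ (starting m₀ = 0, d₀ = 1), with convergents p_k = a_k·p_{k-1} + p_{k-2}, q_k = a_k·q_{k-1} + q_{k-2} (p₋₁ = 1, q₋₁ = 0):
  k = 0: a₀ = 12; p₀/q₀ = 12/1; p₀² − 148·q₀² = 144 − 148 = -4.
  k = 1: m = 12, d = 4, a = ⌊(12 + 12)/4⌋ = 6; p/q = (6·12 + 1)/(6·1 + 0) = 73/6; p² − 148·q² = 5329 − 5328 = 1.
  The first convergent with p² − 148·q² = 1 gives the fundamental solution (x₁, y₁) = (73, 6).
Step 2: Apply the recurrence (x_{n+1}, y_{n+1}) = (x₁x_n + 148y₁y_n, x₁y_n + y₁x_n) repeatedly.
  From (x_1, y_1) = (73, 6): x_2 = 73·73 + 148·6·6 = 10657; y_2 = 73·6 + 6·73 = 876.
  From (x_2, y_2) = (10657, 876): x_3 = 73·10657 + 148·6·876 = 1555849; y_3 = 73·876 + 6·10657 = 127890.
  From (x_3, y_3) = (1555849, 127890): x_4 = 73·1555849 + 148·6·127890 = 227143297; y_4 = 73·127890 + 6·1555849 = 18671064.
Step 3: Verify x_4² - 148·y_4² = 51594077372030209 - 51594077372030208 = 1 (should be 1). ✓

(x_1, y_1) = (73, 6); (x_4, y_4) = (227143297, 18671064).


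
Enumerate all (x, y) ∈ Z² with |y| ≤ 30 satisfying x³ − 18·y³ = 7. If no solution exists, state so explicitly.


The equation is x³ - 18y³ = 7. For fixed y, x³ = 18·y³ + 7, so a solution requires the RHS to be a perfect cube.
Strategy: iterate y from -30 to 30, compute RHS = 18·y³ + 7, and check whether it is a (positive or negative) perfect cube.
Check small values of y:
  y = 0: RHS = 7 is not a perfect cube.
  y = 1: RHS = 25 is not a perfect cube.
  y = -1: RHS = -11 is not a perfect cube.
  y = 2: RHS = 151 is not a perfect cube.
  y = -2: RHS = -137 is not a perfect cube.
  y = 3: RHS = 493 is not a perfect cube.
  y = -3: RHS = -479 is not a perfect cube.
Continuing the search up to |y| = 30 finds no solutions either.
No (x, y) in the scanned range satisfies the equation.

No integer solutions with |y| ≤ 30.


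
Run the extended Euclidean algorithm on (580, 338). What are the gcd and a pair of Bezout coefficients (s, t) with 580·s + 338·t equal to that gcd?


Euclidean algorithm on (580, 338) — divide until remainder is 0:
  580 = 1 · 338 + 242
  338 = 1 · 242 + 96
  242 = 2 · 96 + 50
  96 = 1 · 50 + 46
  50 = 1 · 46 + 4
  46 = 11 · 4 + 2
  4 = 2 · 2 + 0
gcd(580, 338) = 2.
Track Bezout coefficients alongside the remainders: start with r₀ = 580 = a·1 + b·0 (s = 1, t = 0) and r₁ = 338 = a·0 + b·1 (s = 0, t = 1); each new remainder r_{k+1} = r_{k-1} − q_k·r_k inherits s_{k+1} = s_{k-1} − q_k·s_k, t_{k+1} = t_{k-1} − q_k·t_k, so r_k = a·s_k + b·t_k at every step:
  q = 1: r = 242, s = 1 − 1·0 = 1, t = 0 − 1·1 = -1  (check: 580·1 + 338·(-1) = 242)
  q = 1: r = 96, s = 0 − 1·1 = -1, t = 1 − 1·(-1) = 2  (check: 580·(-1) + 338·2 = 96)
  q = 2: r = 50, s = 1 − 2·(-1) = 3, t = -1 − 2·2 = -5  (check: 580·3 + 338·(-5) = 50)
  q = 1: r = 46, s = -1 − 1·3 = -4, t = 2 − 1·(-5) = 7  (check: 580·(-4) + 338·7 = 46)
  q = 1: r = 4, s = 3 − 1·(-4) = 7, t = -5 − 1·7 = -12  (check: 580·7 + 338·(-12) = 4)
  q = 11: r = 2, s = -4 − 11·7 = -81, t = 7 − 11·(-12) = 139  (check: 580·(-81) + 338·139 = 2)
The row with r = 2 (the gcd) gives the Bezout coefficients s = -81, t = 139.
Result: 580 · (-81) + 338 · (139) = 2.

gcd(580, 338) = 2; s = -81, t = 139 (check: 580·(-81) + 338·139 = 2).


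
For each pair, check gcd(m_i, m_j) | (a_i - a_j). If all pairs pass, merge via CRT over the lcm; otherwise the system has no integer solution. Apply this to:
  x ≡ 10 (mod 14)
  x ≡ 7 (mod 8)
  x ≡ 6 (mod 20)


Moduli 14, 8, 20 are not pairwise coprime, so CRT works modulo lcm(m_i) when all pairwise compatibility conditions hold.
Pairwise compatibility: gcd(m_i, m_j) must divide a_i - a_j for every pair.
Merge one congruence at a time:
  Start: x ≡ 10 (mod 14).
  Combine with x ≡ 7 (mod 8): gcd(14, 8) = 2, and 7 - 10 = -3 is NOT divisible by 2.
    ⇒ system is inconsistent (no integer solution).

No solution (the system is inconsistent).


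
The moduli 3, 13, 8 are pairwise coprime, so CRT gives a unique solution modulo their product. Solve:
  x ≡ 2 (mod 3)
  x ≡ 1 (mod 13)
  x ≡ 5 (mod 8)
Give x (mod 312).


Moduli 3, 13, 8 are pairwise coprime; by CRT there is a unique solution modulo M = 3 · 13 · 8 = 312.
Solve pairwise, accumulating the modulus:
  Start with x ≡ 2 (mod 3).
  Combine with x ≡ 1 (mod 13): since gcd(3, 13) = 1, we get a unique residue mod 39.
    Write x = 2 + 3·t and substitute into x ≡ 1 (mod 13): 3·t ≡ 1 − 2 = -1 (mod 13).
    Reduce coefficients mod 13: 3·t ≡ 12 (mod 13).
    The inverse of 3 mod 13 is 9 (since 3·9 = 27 = 2·13 + 1), so t ≡ 9·12 = 108 ≡ 4 (mod 13).
    Then x = 2 + 3·4 = 14, valid modulo lcm(3, 13) = 39: x ≡ 14 (mod 39).
  Combine with x ≡ 5 (mod 8): since gcd(39, 8) = 1, we get a unique residue mod 312.
    Write x = 14 + 39·t and substitute into x ≡ 5 (mod 8): 39·t ≡ 5 − 14 = -9 (mod 8).
    Reduce coefficients mod 8: 7·t ≡ 7 (mod 8).
    The inverse of 7 mod 8 is 7 (since 7·7 = 49 = 6·8 + 1), so t ≡ 7·7 = 49 ≡ 1 (mod 8).
    Then x = 14 + 39·1 = 53, valid modulo lcm(39, 8) = 312: x ≡ 53 (mod 312).
Verify: 53 mod 3 = 2 ✓, 53 mod 13 = 1 ✓, 53 mod 8 = 5 ✓.

x ≡ 53 (mod 312).


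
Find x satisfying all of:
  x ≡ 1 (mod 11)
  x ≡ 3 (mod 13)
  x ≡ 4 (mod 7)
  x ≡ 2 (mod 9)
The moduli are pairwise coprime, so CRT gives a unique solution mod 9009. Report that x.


Product of moduli M = 11 · 13 · 7 · 9 = 9009.
Merge one congruence at a time:
  Start: x ≡ 1 (mod 11).
  Combine with x ≡ 3 (mod 13); new modulus lcm = 143.
    Write x = 1 + 11·t and substitute into x ≡ 3 (mod 13): 11·t ≡ 3 − 1 = 2 (mod 13).
    The inverse of 11 mod 13 is 6 (since 11·6 = 66 = 5·13 + 1), so t ≡ 6·2 = 12 ≡ 12 (mod 13).
    Then x = 1 + 11·12 = 133, valid modulo lcm(11, 13) = 143: x ≡ 133 (mod 143).
  Combine with x ≡ 4 (mod 7); new modulus lcm = 1001.
    Write x = 133 + 143·t and substitute into x ≡ 4 (mod 7): 143·t ≡ 4 − 133 = -129 (mod 7).
    Reduce coefficients mod 7: 3·t ≡ 4 (mod 7).
    The inverse of 3 mod 7 is 5 (since 3·5 = 15 = 2·7 + 1), so t ≡ 5·4 = 20 ≡ 6 (mod 7).
    Then x = 133 + 143·6 = 991, valid modulo lcm(143, 7) = 1001: x ≡ 991 (mod 1001).
  Combine with x ≡ 2 (mod 9); new modulus lcm = 9009.
    Write x = 991 + 1001·t and substitute into x ≡ 2 (mod 9): 1001·t ≡ 2 − 991 = -989 (mod 9).
    Reduce coefficients mod 9: 2·t ≡ 1 (mod 9).
    The inverse of 2 mod 9 is 5 (since 2·5 = 10 = 1·9 + 1), so t ≡ 5·1 = 5 ≡ 5 (mod 9).
    Then x = 991 + 1001·5 = 5996, valid modulo lcm(1001, 9) = 9009: x ≡ 5996 (mod 9009).
Verify against each original: 5996 mod 11 = 1, 5996 mod 13 = 3, 5996 mod 7 = 4, 5996 mod 9 = 2.

x ≡ 5996 (mod 9009).


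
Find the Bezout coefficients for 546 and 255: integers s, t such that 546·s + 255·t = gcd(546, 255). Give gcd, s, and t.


Euclidean algorithm on (546, 255) — divide until remainder is 0:
  546 = 2 · 255 + 36
  255 = 7 · 36 + 3
  36 = 12 · 3 + 0
gcd(546, 255) = 3.
Track Bezout coefficients alongside the remainders: start with r₀ = 546 = a·1 + b·0 (s = 1, t = 0) and r₁ = 255 = a·0 + b·1 (s = 0, t = 1); each new remainder r_{k+1} = r_{k-1} − q_k·r_k inherits s_{k+1} = s_{k-1} − q_k·s_k, t_{k+1} = t_{k-1} − q_k·t_k, so r_k = a·s_k + b·t_k at every step:
  q = 2: r = 36, s = 1 − 2·0 = 1, t = 0 − 2·1 = -2  (check: 546·1 + 255·(-2) = 36)
  q = 7: r = 3, s = 0 − 7·1 = -7, t = 1 − 7·(-2) = 15  (check: 546·(-7) + 255·15 = 3)
The row with r = 3 (the gcd) gives the Bezout coefficients s = -7, t = 15.
Result: 546 · (-7) + 255 · (15) = 3.

gcd(546, 255) = 3; s = -7, t = 15 (check: 546·(-7) + 255·15 = 3).


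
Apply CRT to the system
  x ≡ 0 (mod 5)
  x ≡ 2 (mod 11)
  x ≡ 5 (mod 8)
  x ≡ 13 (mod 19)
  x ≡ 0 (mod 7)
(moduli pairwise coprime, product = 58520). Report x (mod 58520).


Product of moduli M = 5 · 11 · 8 · 19 · 7 = 58520.
Merge one congruence at a time:
  Start: x ≡ 0 (mod 5).
  Combine with x ≡ 2 (mod 11); new modulus lcm = 55.
    Write x = 0 + 5·t and substitute into x ≡ 2 (mod 11): 5·t ≡ 2 − 0 = 2 (mod 11).
    The inverse of 5 mod 11 is 9 (since 5·9 = 45 = 4·11 + 1), so t ≡ 9·2 = 18 ≡ 7 (mod 11).
    Then x = 0 + 5·7 = 35, valid modulo lcm(5, 11) = 55: x ≡ 35 (mod 55).
  Combine with x ≡ 5 (mod 8); new modulus lcm = 440.
    Write x = 35 + 55·t and substitute into x ≡ 5 (mod 8): 55·t ≡ 5 − 35 = -30 (mod 8).
    Reduce coefficients mod 8: 7·t ≡ 2 (mod 8).
    The inverse of 7 mod 8 is 7 (since 7·7 = 49 = 6·8 + 1), so t ≡ 7·2 = 14 ≡ 6 (mod 8).
    Then x = 35 + 55·6 = 365, valid modulo lcm(55, 8) = 440: x ≡ 365 (mod 440).
  Combine with x ≡ 13 (mod 19); new modulus lcm = 8360.
    Write x = 365 + 440·t and substitute into x ≡ 13 (mod 19): 440·t ≡ 13 − 365 = -352 (mod 19).
    Reduce coefficients mod 19: 3·t ≡ 9 (mod 19).
    The inverse of 3 mod 19 is 13 (since 3·13 = 39 = 2·19 + 1), so t ≡ 13·9 = 117 ≡ 3 (mod 19).
    Then x = 365 + 440·3 = 1685, valid modulo lcm(440, 19) = 8360: x ≡ 1685 (mod 8360).
  Combine with x ≡ 0 (mod 7); new modulus lcm = 58520.
    Write x = 1685 + 8360·t and substitute into x ≡ 0 (mod 7): 8360·t ≡ 0 − 1685 = -1685 (mod 7).
    Reduce coefficients mod 7: 2·t ≡ 2 (mod 7).
    The inverse of 2 mod 7 is 4 (since 2·4 = 8 = 1·7 + 1), so t ≡ 4·2 = 8 ≡ 1 (mod 7).
    Then x = 1685 + 8360·1 = 10045, valid modulo lcm(8360, 7) = 58520: x ≡ 10045 (mod 58520).
Verify against each original: 10045 mod 5 = 0, 10045 mod 11 = 2, 10045 mod 8 = 5, 10045 mod 19 = 13, 10045 mod 7 = 0.

x ≡ 10045 (mod 58520).


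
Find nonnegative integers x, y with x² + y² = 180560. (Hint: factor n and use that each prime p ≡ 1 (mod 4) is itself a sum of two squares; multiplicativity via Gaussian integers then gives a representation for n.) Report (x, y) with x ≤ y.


Step 1: Factor n = 180560 = 2^4 · 5 · 37 · 61.
Step 2: Check the mod-4 condition on each prime factor: 2 = 2 (special); 5 ≡ 1 (mod 4), exponent 1; 37 ≡ 1 (mod 4), exponent 1; 61 ≡ 1 (mod 4), exponent 1.
All primes ≡ 3 (mod 4) appear to even exponent (or don't appear), so by the two-squares theorem n IS expressible as a sum of two squares.
Step 3: Build a representation. Group n = k² · m with k = 4 and m = 5 · 37 · 61 = 11285 (a product of primes ≡ 1 (mod 4)); a representation of m scales to one of n via (k·x)² + (k·y)² = k²(x² + y²). Each prime p ≡ 1 (mod 4) is itself a sum of two squares; find a² by testing p − a² for a perfect square:
  5: 5 − 1² = 4 = 2² ⇒ 5 = 1² + 2².
  37: 37 − 1² = 36 = 6² ⇒ 37 = 1² + 6².
  61: 61 − 1² = 60, 61 − 2² = 57, 61 − 3² = 52, 61 − 4² = 45, 61 − 5² = 36 = 6² ⇒ 61 = 5² + 6².
  Combine using the Brahmagupta–Fibonacci identity (a² + b²)(c² + d²) = (ac − bd)² + (ad + bc)² = (ac + bd)² + (ad − bc)²:
  5 · 37 = 185: from (1² + 2²)(1² + 6²), take (1·1 − 2·6, 1·6 + 2·1) = (1 − 12, 6 + 2) = (-11, 8); dropping signs (only squares matter) gives (11, 8); check 11² + 8² = 121 + 64 = 185 ✓.
  185 · 61 = 11285: from (11² + 8²)(5² + 6²), take (11·5 − 8·6, 11·6 + 8·5) = (55 − 48, 66 + 40) = (7, 106); check 7² + 106² = 49 + 11236 = 11285 ✓.
  Scale by k = 4: (4·7, 4·106) = (28, 424).
Step 4: Order so x ≤ y and verify: 28² + 424² = 784 + 179776 = 180560 = n. ✓

n = 180560 = 28² + 424² (one valid representation with x ≤ y).


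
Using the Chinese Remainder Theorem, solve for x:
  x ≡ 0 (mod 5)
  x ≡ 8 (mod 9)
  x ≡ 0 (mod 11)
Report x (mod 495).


Moduli 5, 9, 11 are pairwise coprime; by CRT there is a unique solution modulo M = 5 · 9 · 11 = 495.
Solve pairwise, accumulating the modulus:
  Start with x ≡ 0 (mod 5).
  Combine with x ≡ 8 (mod 9): since gcd(5, 9) = 1, we get a unique residue mod 45.
    Write x = 0 + 5·t and substitute into x ≡ 8 (mod 9): 5·t ≡ 8 − 0 = 8 (mod 9).
    The inverse of 5 mod 9 is 2 (since 5·2 = 10 = 1·9 + 1), so t ≡ 2·8 = 16 ≡ 7 (mod 9).
    Then x = 0 + 5·7 = 35, valid modulo lcm(5, 9) = 45: x ≡ 35 (mod 45).
  Combine with x ≡ 0 (mod 11): since gcd(45, 11) = 1, we get a unique residue mod 495.
    Write x = 35 + 45·t and substitute into x ≡ 0 (mod 11): 45·t ≡ 0 − 35 = -35 (mod 11).
    Reduce coefficients mod 11: 1·t ≡ 9 (mod 11).
    So t ≡ 9 (mod 11).
    Then x = 35 + 45·9 = 440, valid modulo lcm(45, 11) = 495: x ≡ 440 (mod 495).
Verify: 440 mod 5 = 0 ✓, 440 mod 9 = 8 ✓, 440 mod 11 = 0 ✓.

x ≡ 440 (mod 495).


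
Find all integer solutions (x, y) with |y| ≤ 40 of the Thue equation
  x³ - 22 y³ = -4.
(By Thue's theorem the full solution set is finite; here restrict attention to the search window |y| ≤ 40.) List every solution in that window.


The equation is x³ - 22y³ = -4. For fixed y, x³ = 22·y³ − 4, so a solution requires the RHS to be a perfect cube.
Strategy: iterate y from -40 to 40, compute RHS = 22·y³ − 4, and check whether it is a (positive or negative) perfect cube.
Check small values of y:
  y = 0: RHS = -4 is not a perfect cube.
  y = 1: RHS = 18 is not a perfect cube.
  y = -1: RHS = -26 is not a perfect cube.
  y = 2: RHS = 172 is not a perfect cube.
  y = -2: RHS = -180 is not a perfect cube.
  y = 3: RHS = 590 is not a perfect cube.
  y = -3: RHS = -598 is not a perfect cube.
Continuing the search up to |y| = 40 finds no solutions either.
No (x, y) in the scanned range satisfies the equation.

No integer solutions with |y| ≤ 40.


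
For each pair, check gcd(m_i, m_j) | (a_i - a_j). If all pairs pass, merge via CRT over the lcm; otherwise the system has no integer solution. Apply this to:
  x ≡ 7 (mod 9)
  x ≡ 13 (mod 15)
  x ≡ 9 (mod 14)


Moduli 9, 15, 14 are not pairwise coprime, so CRT works modulo lcm(m_i) when all pairwise compatibility conditions hold.
Pairwise compatibility: gcd(m_i, m_j) must divide a_i - a_j for every pair.
Merge one congruence at a time:
  Start: x ≡ 7 (mod 9).
  Combine with x ≡ 13 (mod 15): gcd(9, 15) = 3; 13 - 7 = 6, which IS divisible by 3, so compatible.
    Write x = 7 + 9·t and substitute into x ≡ 13 (mod 15): 9·t ≡ 13 − 7 = 6 (mod 15).
    Divide the congruence (and modulus) by g = 3: 3·t ≡ 2 (mod 5).
    The inverse of 3 mod 5 is 2 (since 3·2 = 6 = 1·5 + 1), so t ≡ 2·2 = 4 ≡ 4 (mod 5).
    Then x = 7 + 9·4 = 43, valid modulo lcm(9, 15) = 45: x ≡ 43 (mod 45).
  Combine with x ≡ 9 (mod 14): gcd(45, 14) = 1; 9 - 43 = -34, which IS divisible by 1, so compatible.
    Write x = 43 + 45·t and substitute into x ≡ 9 (mod 14): 45·t ≡ 9 − 43 = -34 (mod 14).
    Reduce coefficients mod 14: 3·t ≡ 8 (mod 14).
    The inverse of 3 mod 14 is 5 (since 3·5 = 15 = 1·14 + 1), so t ≡ 5·8 = 40 ≡ 12 (mod 14).
    Then x = 43 + 45·12 = 583, valid modulo lcm(45, 14) = 630: x ≡ 583 (mod 630).
Verify: 583 mod 9 = 7, 583 mod 15 = 13, 583 mod 14 = 9.

x ≡ 583 (mod 630).


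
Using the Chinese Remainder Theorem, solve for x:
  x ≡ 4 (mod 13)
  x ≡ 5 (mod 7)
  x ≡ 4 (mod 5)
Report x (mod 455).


Moduli 13, 7, 5 are pairwise coprime; by CRT there is a unique solution modulo M = 13 · 7 · 5 = 455.
Solve pairwise, accumulating the modulus:
  Start with x ≡ 4 (mod 13).
  Combine with x ≡ 5 (mod 7): since gcd(13, 7) = 1, we get a unique residue mod 91.
    Write x = 4 + 13·t and substitute into x ≡ 5 (mod 7): 13·t ≡ 5 − 4 = 1 (mod 7).
    Reduce coefficients mod 7: 6·t ≡ 1 (mod 7).
    The inverse of 6 mod 7 is 6 (since 6·6 = 36 = 5·7 + 1), so t ≡ 6·1 = 6 ≡ 6 (mod 7).
    Then x = 4 + 13·6 = 82, valid modulo lcm(13, 7) = 91: x ≡ 82 (mod 91).
  Combine with x ≡ 4 (mod 5): since gcd(91, 5) = 1, we get a unique residue mod 455.
    Write x = 82 + 91·t and substitute into x ≡ 4 (mod 5): 91·t ≡ 4 − 82 = -78 (mod 5).
    Reduce coefficients mod 5: 1·t ≡ 2 (mod 5).
    So t ≡ 2 (mod 5).
    Then x = 82 + 91·2 = 264, valid modulo lcm(91, 5) = 455: x ≡ 264 (mod 455).
Verify: 264 mod 13 = 4 ✓, 264 mod 7 = 5 ✓, 264 mod 5 = 4 ✓.

x ≡ 264 (mod 455).


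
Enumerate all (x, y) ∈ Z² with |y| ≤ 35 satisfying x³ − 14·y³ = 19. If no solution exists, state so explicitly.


The equation is x³ - 14y³ = 19. For fixed y, x³ = 14·y³ + 19, so a solution requires the RHS to be a perfect cube.
Strategy: iterate y from -35 to 35, compute RHS = 14·y³ + 19, and check whether it is a (positive or negative) perfect cube.
Check small values of y:
  y = 0: RHS = 19 is not a perfect cube.
  y = 1: RHS = 33 is not a perfect cube.
  y = -1: RHS = 5 is not a perfect cube.
  y = 2: RHS = 131 is not a perfect cube.
  y = -2: RHS = -93 is not a perfect cube.
  y = 3: RHS = 397 is not a perfect cube.
  y = -3: RHS = -359 is not a perfect cube.
Continuing the search up to |y| = 35 finds no solutions either.
No (x, y) in the scanned range satisfies the equation.

No integer solutions with |y| ≤ 35.


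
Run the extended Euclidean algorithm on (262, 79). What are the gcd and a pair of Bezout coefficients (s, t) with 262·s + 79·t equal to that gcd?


Euclidean algorithm on (262, 79) — divide until remainder is 0:
  262 = 3 · 79 + 25
  79 = 3 · 25 + 4
  25 = 6 · 4 + 1
  4 = 4 · 1 + 0
gcd(262, 79) = 1.
Track Bezout coefficients alongside the remainders: start with r₀ = 262 = a·1 + b·0 (s = 1, t = 0) and r₁ = 79 = a·0 + b·1 (s = 0, t = 1); each new remainder r_{k+1} = r_{k-1} − q_k·r_k inherits s_{k+1} = s_{k-1} − q_k·s_k, t_{k+1} = t_{k-1} − q_k·t_k, so r_k = a·s_k + b·t_k at every step:
  q = 3: r = 25, s = 1 − 3·0 = 1, t = 0 − 3·1 = -3  (check: 262·1 + 79·(-3) = 25)
  q = 3: r = 4, s = 0 − 3·1 = -3, t = 1 − 3·(-3) = 10  (check: 262·(-3) + 79·10 = 4)
  q = 6: r = 1, s = 1 − 6·(-3) = 19, t = -3 − 6·10 = -63  (check: 262·19 + 79·(-63) = 1)
The row with r = 1 (the gcd) gives the Bezout coefficients s = 19, t = -63.
Result: 262 · (19) + 79 · (-63) = 1.

gcd(262, 79) = 1; s = 19, t = -63 (check: 262·19 + 79·(-63) = 1).


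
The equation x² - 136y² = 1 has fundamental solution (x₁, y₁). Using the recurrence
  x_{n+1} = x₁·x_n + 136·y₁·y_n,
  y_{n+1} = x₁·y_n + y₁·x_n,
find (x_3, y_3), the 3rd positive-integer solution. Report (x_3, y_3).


Step 1: Find the fundamental solution (x₁, y₁) of x² - 136y² = 1.
  Expand √136 as a continued fraction. a₀ = ⌊√136⌋ = 11; iterate m_{k+1} = d_k·a_k − m_k, d_{k+1} = (136 − m_{k+1}²)/d_k, a_{k+1} = ⌊(a₀ + m_{k+1})/d_{k+1}⌋ (starting m₀ = 0, d₀ = 1), with convergents p_k = a_k·p_{k-1} + p_{k-2}, q_k = a_k·q_{k-1} + q_{k-2} (p₋₁ = 1, q₋₁ = 0):
  k = 0: a₀ = 11; p₀/q₀ = 11/1; p₀² − 136·q₀² = 121 − 136 = -15.
  k = 1: m = 11, d = 15, a = ⌊(11 + 11)/15⌋ = 1; p/q = (1·11 + 1)/(1·1 + 0) = 12/1; p² − 136·q² = 144 − 136 = 8.
  k = 2: m = 4, d = 8, a = ⌊(11 + 4)/8⌋ = 1; p/q = (1·12 + 11)/(1·1 + 1) = 23/2; p² − 136·q² = 529 − 544 = -15.
  k = 3: m = 4, d = 15, a = ⌊(11 + 4)/15⌋ = 1; p/q = (1·23 + 12)/(1·2 + 1) = 35/3; p² − 136·q² = 1225 − 1224 = 1.
  The first convergent with p² − 136·q² = 1 gives the fundamental solution (x₁, y₁) = (35, 3).
Step 2: Apply the recurrence (x_{n+1}, y_{n+1}) = (x₁x_n + 136y₁y_n, x₁y_n + y₁x_n) repeatedly.
  From (x_1, y_1) = (35, 3): x_2 = 35·35 + 136·3·3 = 2449; y_2 = 35·3 + 3·35 = 210.
  From (x_2, y_2) = (2449, 210): x_3 = 35·2449 + 136·3·210 = 171395; y_3 = 35·210 + 3·2449 = 14697.
Step 3: Verify x_3² - 136·y_3² = 29376246025 - 29376246024 = 1 (should be 1). ✓

(x_1, y_1) = (35, 3); (x_3, y_3) = (171395, 14697).
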